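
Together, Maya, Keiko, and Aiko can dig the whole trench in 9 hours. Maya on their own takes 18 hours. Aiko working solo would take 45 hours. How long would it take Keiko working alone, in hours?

30 hours

Combined rate is 1/9 per hour.
Known contribution: 1/18 + 1/45 = (5 + 2)/90 = 7/90 per hour.
So Keiko's rate is 1/9 − 7/90 = 1/30, meaning 30 hours alone.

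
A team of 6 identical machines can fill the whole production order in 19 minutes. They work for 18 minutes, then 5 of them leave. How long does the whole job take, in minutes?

One machine does 1/114 of the job per minute.
After 18 minutes with 6 machines, 18/19 is done (1/19 left).
With 1 machine the rate is 1/114, so the rest takes 1/19 ÷ 1/114 = 6 minutes.
Total = 18 + 6 = 24 minutes.

24 minutes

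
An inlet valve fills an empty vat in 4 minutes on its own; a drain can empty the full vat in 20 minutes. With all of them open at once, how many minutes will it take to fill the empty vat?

Net rate = 1/4 − 1/20 = (5 − 1)/20 = 4/20 = 1/5 per minute.
Filling time = 1 ÷ (1/5) = 5 minutes.

5 minutes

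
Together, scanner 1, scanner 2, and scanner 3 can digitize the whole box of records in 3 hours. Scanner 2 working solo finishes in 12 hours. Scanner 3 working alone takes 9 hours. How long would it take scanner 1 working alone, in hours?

36/5 hours

Combined rate is 1/3 per hour.
Known contribution: 1/12 + 1/9 = (3 + 4)/36 = 7/36 per hour.
So scanner 1's rate is 1/3 − 7/36 = 5/36, meaning 36/5 hours alone.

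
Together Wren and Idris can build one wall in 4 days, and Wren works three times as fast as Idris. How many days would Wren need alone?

Let Idris's rate be r; then Wren's rate is 3r, so together (3 + 1)r = 4r = 1/4.
Thus r = 1/16 per day.
Idris alone: 16 days; Wren alone: 16/3 days.

16/3 days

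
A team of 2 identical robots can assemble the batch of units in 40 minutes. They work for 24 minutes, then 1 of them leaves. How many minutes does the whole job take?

56 minutes

One robot does 1/80 of the job per minute.
After 24 minutes with 2 robots, 3/5 is done (2/5 left).
With 1 robot the rate is 1/80, so the rest takes 2/5 ÷ 1/80 = 32 minutes.
Total = 24 + 32 = 56 minutes.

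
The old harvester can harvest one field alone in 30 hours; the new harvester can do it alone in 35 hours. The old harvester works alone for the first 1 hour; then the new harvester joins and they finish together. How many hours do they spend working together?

203/13 hours

In 1 hour the old harvester does 1/30 of the job, leaving 29/30.
The old harvester and the new harvester together work at 13/210 per hour, so finishing takes 29/30 ÷ 13/210 = 203/13 hours.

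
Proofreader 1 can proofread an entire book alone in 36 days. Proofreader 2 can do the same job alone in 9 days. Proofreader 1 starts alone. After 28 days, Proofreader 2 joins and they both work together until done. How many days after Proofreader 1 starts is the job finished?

In the first 28 days Proofreader 1 alone does 28/36 = 7/9 of the job, leaving 2/9.
Once everyone is working, combined rate: 1/36 + 1/9 = (1 + 4)/36 = 5/36 per day.
Remaining 2/9 at 5/36 per day takes 8/5 days.
Total from the start = 28 + 8/5 = 148/5 days.

148/5 days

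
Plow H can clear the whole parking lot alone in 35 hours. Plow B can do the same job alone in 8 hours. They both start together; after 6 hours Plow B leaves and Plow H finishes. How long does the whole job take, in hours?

In the first 6 hours the combined rate is 43/280, so 129/140 of the job is done, leaving 11/140.
After Plow B leaves the rate is 1/35 per hour; the remaining 11/140 takes 11/4 hours.
Total = 6 + 11/4 = 35/4 hours.

35/4 hours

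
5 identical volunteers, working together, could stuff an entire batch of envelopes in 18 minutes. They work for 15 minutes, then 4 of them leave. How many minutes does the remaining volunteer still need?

15 minutes

One volunteer does 1/90 of the job per minute.
After 15 minutes with 5 volunteers, 5/6 is done (1/6 left).
With 1 volunteer the rate is 1/90, so the rest takes 1/6 ÷ 1/90 = 15 minutes.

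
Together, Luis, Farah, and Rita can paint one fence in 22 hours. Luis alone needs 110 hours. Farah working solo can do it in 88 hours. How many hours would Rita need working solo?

Combined rate is 1/22 per hour.
Known contribution: 1/110 + 1/88 = (4 + 5)/440 = 9/440 per hour.
So Rita's rate is 1/22 − 9/440 = 1/40, meaning 40 hours alone.

40 hours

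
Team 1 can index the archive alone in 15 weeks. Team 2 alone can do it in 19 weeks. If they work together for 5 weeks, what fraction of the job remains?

23/57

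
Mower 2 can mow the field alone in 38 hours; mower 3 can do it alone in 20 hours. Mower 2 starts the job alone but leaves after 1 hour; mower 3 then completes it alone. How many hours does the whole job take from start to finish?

389/19 hours

In 1 hour mower 2 does 1/38 of the job, leaving 37/38.
Mower 3 works at 1/20 per hour, so finishing takes 37/38 ÷ 1/20 = 370/19 hours.
Total time = 1 + 370/19 = 389/19 hours.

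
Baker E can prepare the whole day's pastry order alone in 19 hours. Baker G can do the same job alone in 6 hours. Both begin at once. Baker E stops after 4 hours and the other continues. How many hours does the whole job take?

90/19 hours

In the first 4 hours the combined rate is 25/114, so 50/57 of the job is done, leaving 7/57.
After baker E leaves the rate is 1/6 per hour; the remaining 7/57 takes 14/19 hours.
Total = 4 + 14/19 = 90/19 hours.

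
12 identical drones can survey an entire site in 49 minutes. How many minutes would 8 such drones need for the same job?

Total work is 12·49 = 588 drone-minutes.
With 8 drones: 588/8 = 147/2 minutes.

147/2 minutes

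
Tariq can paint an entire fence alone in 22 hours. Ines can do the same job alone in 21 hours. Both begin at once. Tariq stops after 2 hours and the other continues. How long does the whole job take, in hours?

210/11 hours

In the first 2 hours the combined rate is 43/462, so 43/231 of the job is done, leaving 188/231.
After Tariq leaves the rate is 1/21 per hour; the remaining 188/231 takes 188/11 hours.
Total = 2 + 188/11 = 210/11 hours.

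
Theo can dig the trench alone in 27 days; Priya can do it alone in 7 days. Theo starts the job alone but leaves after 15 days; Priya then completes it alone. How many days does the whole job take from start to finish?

In 15 days Theo does 15/27 = 5/9 of the job, leaving 4/9.
Priya works at 1/7 per day, so finishing takes 4/9 ÷ 1/7 = 28/9 days.
Total time = 15 + 28/9 = 163/9 days.

163/9 days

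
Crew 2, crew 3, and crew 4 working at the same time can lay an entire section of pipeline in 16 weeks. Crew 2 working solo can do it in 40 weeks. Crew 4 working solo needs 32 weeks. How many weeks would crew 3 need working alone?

160 weeks

Combined rate is 1/16 per week.
Known contribution: 1/40 + 1/32 = (4 + 5)/160 = 9/160 per week.
So crew 3's rate is 1/16 − 9/160 = 1/160, meaning 160 weeks alone.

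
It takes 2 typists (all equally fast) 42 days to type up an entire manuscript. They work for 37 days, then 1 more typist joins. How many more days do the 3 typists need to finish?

10/3 days

One typist does 1/84 of the job per day.
After 37 days with 2 typists, 37/42 is done (5/42 left).
With 3 typists the rate is 3/84 = 1/28, so the rest takes 5/42 ÷ 1/28 = 10/3 days.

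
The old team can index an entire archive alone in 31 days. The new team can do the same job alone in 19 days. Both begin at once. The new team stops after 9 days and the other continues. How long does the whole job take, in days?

In the first 9 days the combined rate is 50/589, so 450/589 of the job is done, leaving 139/589.
After the new team leaves the rate is 1/31 per day; the remaining 139/589 takes 139/19 days.
Total = 9 + 139/19 = 310/19 days.

310/19 days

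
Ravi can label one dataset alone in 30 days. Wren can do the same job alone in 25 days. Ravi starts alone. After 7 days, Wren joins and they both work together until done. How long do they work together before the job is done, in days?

In the first 7 days Ravi alone does 7/30 of the job, leaving 23/30.
Once everyone is working, combined rate: 1/30 + 1/25 = (5 + 6)/150 = 11/150 per day.
Remaining 23/30 at 11/150 per day takes 115/11 days.

115/11 days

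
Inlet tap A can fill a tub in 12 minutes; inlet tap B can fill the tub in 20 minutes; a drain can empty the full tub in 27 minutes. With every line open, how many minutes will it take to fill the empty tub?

Net rate = 1/12 + 1/20 − 1/27 = (45 + 27 − 20)/540 = 52/540 = 13/135 per minute.
Filling time = 1 ÷ (13/135) = 135/13 minutes.

135/13 minutes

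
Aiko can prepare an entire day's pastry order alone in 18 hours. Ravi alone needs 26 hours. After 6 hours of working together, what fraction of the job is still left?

17/39

Combined rate: 1/18 + 1/26 = (13 + 9)/234 = 22/234 = 11/117 per hour.
In 6 hours they complete 6·11/117 = 22/39 of the job.
So 17/39 remains.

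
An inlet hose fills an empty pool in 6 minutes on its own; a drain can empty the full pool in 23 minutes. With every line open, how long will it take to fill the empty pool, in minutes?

Net rate = 1/6 − 1/23 = (23 − 6)/138 = 17/138 per minute.
Filling time = 1 ÷ (17/138) = 138/17 minutes.

138/17 minutes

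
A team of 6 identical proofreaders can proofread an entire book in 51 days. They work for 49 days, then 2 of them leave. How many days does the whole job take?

52 days

One proofreader does 1/306 of the job per day.
After 49 days with 6 proofreaders, 49/51 is done (2/51 left).
With 4 proofreaders the rate is 4/306 = 2/153, so the rest takes 2/51 ÷ 2/153 = 3 days.
Total = 49 + 3 = 52 days.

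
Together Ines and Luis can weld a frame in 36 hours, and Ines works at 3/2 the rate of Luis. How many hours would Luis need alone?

90 hours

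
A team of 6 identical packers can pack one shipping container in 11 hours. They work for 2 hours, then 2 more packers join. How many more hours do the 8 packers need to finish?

27/4 hours

One packer does 1/66 of the job per hour.
After 2 hours with 6 packers, 2/11 is done (9/11 left).
With 8 packers the rate is 8/66 = 4/33, so the rest takes 9/11 ÷ 4/33 = 27/4 hours.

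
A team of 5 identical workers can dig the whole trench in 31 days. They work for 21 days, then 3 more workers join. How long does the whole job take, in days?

One worker does 1/155 of the job per day.
After 21 days with 5 workers, 21/31 is done (10/31 left).
With 8 workers the rate is 8/155, so the rest takes 10/31 ÷ 8/155 = 25/4 days.
Total = 21 + 25/4 = 109/4 days.

109/4 days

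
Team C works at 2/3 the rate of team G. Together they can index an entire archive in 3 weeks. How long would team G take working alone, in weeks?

Let team G's rate be r; then team C's rate is (2/3)r, so together (2/3 + 1)r = (5/3)r = 1/3.
Thus r = 1/5 per week.
Team G alone: 5 weeks; team C alone: 15/2 weeks.

5 weeks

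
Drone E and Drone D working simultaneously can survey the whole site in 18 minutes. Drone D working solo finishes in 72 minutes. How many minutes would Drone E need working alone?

24 minutes

Combined rate is 1/18 per minute.
Known contribution: 1/72 per minute.
So Drone E's rate is 1/18 − 1/72 = 1/24, meaning 24 minutes alone.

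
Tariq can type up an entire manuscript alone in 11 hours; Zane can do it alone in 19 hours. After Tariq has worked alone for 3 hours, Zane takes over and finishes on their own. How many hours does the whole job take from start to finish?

185/11 hours

In 3 hours Tariq does 3/11 of the job, leaving 8/11.
Zane works at 1/19 per hour, so finishing takes 8/11 ÷ 1/19 = 152/11 hours.
Total time = 3 + 152/11 = 185/11 hours.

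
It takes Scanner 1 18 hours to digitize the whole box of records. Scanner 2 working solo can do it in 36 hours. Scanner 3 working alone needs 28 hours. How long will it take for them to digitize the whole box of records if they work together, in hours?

Combined rate: 1/18 + 1/36 + 1/28 = (14 + 7 + 9)/252 = 30/252 = 5/42 per hour.
Time = 1 ÷ (5/42) = 42/5 hours.

42/5 hours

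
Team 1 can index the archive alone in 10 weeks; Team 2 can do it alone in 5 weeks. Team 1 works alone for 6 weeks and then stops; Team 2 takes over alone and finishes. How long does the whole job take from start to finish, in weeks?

8 weeks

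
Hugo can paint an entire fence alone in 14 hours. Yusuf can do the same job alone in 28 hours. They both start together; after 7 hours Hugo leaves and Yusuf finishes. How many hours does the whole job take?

14 hours

In the first 7 hours the combined rate is 3/28, so 3/4 of the job is done, leaving 1/4.
After Hugo leaves the rate is 1/28 per hour; the remaining 1/4 takes 7 hours.
Total = 7 + 7 = 14 hours.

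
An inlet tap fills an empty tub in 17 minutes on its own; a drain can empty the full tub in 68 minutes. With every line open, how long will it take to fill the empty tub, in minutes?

68/3 minutes

Net rate = 1/17 − 1/68 = (4 − 1)/68 = 3/68 per minute.
Filling time = 1 ÷ (3/68) = 68/3 minutes.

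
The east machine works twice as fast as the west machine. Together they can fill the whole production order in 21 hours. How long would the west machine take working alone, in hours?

Let the west machine's rate be r; then the east machine's rate is 2r, so together (2 + 1)r = 3r = 1/21.
Thus r = 1/63 per hour.
The west machine alone: 63 hours; the east machine alone: 63/2 hours.

63 hours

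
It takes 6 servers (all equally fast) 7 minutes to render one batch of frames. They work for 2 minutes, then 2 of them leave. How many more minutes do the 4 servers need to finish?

15/2 minutes

One server does 1/42 of the job per minute.
After 2 minutes with 6 servers, 2/7 is done (5/7 left).
With 4 servers the rate is 4/42 = 2/21, so the rest takes 5/7 ÷ 2/21 = 15/2 minutes.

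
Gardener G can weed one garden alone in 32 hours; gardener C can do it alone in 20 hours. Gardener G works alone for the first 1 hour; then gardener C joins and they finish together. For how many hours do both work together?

In 1 hour gardener G does 1/32 of the job, leaving 31/32.
Gardener G and gardener C together work at 13/160 per hour, so finishing takes 31/32 ÷ 13/160 = 155/13 hours.

155/13 hours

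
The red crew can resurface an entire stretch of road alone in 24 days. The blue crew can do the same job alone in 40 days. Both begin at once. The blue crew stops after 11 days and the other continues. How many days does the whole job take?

87/5 days

In the first 11 days the combined rate is 1/15, so 11/15 of the job is done, leaving 4/15.
After the blue crew leaves the rate is 1/24 per day; the remaining 4/15 takes 32/5 days.
Total = 11 + 32/5 = 87/5 days.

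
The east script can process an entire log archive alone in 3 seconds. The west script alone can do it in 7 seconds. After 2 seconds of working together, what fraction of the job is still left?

1/21

Combined rate: 1/3 + 1/7 = (7 + 3)/21 = 10/21 per second.
In 2 seconds they complete 2·10/21 = 20/21 of the job.
So 1/21 remains.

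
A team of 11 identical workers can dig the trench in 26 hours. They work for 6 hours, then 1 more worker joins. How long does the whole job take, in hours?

73/3 hours

One worker does 1/286 of the job per hour.
After 6 hours with 11 workers, 3/13 is done (10/13 left).
With 12 workers the rate is 12/286 = 6/143, so the rest takes 10/13 ÷ 6/143 = 55/3 hours.
Total = 6 + 55/3 = 73/3 hours.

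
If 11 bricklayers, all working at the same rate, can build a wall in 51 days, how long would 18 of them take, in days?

Total work is 11·51 = 561 bricklayer-days.
With 18 bricklayers: 561/18 = 187/6 days.

187/6 days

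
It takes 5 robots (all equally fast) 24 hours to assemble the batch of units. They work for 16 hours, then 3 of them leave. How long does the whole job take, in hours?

36 hours

One robot does 1/120 of the job per hour.
After 16 hours with 5 robots, 2/3 is done (1/3 left).
With 2 robots the rate is 2/120 = 1/60, so the rest takes 1/3 ÷ 1/60 = 20 hours.
Total = 16 + 20 = 36 hours.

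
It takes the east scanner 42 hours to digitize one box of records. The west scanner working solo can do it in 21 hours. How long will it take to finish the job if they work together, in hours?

14 hours

With two workers the combined time is the product over the sum: 42·21/(42+21) = 882/63 = 14 hours.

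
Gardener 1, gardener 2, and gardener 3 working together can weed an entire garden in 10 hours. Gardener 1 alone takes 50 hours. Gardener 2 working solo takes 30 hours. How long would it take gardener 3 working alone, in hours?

150/7 hours

Combined rate is 1/10 per hour.
Known contribution: 1/50 + 1/30 = (3 + 5)/150 = 8/150 = 4/75 per hour.
So gardener 3's rate is 1/10 − 4/75 = 7/150, meaning 150/7 hours alone.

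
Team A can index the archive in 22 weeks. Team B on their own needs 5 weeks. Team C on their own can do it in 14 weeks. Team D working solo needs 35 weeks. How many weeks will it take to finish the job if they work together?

Combined rate: 1/22 + 1/5 + 1/14 + 1/35 = (35 + 154 + 55 + 22)/770 = 266/770 = 19/55 per week.
Time = 1 ÷ (19/55) = 55/19 weeks.

55/19 weeks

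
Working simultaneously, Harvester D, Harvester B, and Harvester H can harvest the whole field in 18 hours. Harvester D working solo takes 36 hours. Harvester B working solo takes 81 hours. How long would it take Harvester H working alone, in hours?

324/5 hours

Combined rate is 1/18 per hour.
Known contribution: 1/36 + 1/81 = (9 + 4)/324 = 13/324 per hour.
So Harvester H's rate is 1/18 − 13/324 = 5/324, meaning 324/5 hours alone.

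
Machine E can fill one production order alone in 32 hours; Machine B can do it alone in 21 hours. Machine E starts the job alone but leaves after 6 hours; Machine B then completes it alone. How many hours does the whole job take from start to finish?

In 6 hours Machine E does 6/32 = 3/16 of the job, leaving 13/16.
Machine B works at 1/21 per hour, so finishing takes 13/16 ÷ 1/21 = 273/16 hours.
Total time = 6 + 273/16 = 369/16 hours.

369/16 hours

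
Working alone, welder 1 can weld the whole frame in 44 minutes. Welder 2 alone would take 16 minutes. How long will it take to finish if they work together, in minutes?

With two workers the combined time is the product over the sum: 44·16/(44+16) = 704/60 = 176/15 minutes.

176/15 minutes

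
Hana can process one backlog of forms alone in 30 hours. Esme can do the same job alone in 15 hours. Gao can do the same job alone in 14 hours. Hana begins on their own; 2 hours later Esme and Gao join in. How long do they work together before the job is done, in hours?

In the first 2 hours Hana alone does 2/30 = 1/15 of the job, leaving 14/15.
Once everyone is working, combined rate: 1/30 + 1/15 + 1/14 = (7 + 14 + 15)/210 = 36/210 = 6/35 per hour.
Remaining 14/15 at 6/35 per hour takes 49/9 hours.

49/9 hours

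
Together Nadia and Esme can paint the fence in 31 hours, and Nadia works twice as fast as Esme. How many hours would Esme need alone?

Let Esme's rate be r; then Nadia's rate is 2r, so together (2 + 1)r = 3r = 1/31.
Thus r = 1/93 per hour.
Esme alone: 93 hours; Nadia alone: 93/2 hours.

93 hours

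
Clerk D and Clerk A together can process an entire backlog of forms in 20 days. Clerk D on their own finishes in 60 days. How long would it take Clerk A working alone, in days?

30 days

Combined rate is 1/20 per day.
Known contribution: 1/60 per day.
So Clerk A's rate is 1/20 − 1/60 = 1/30, meaning 30 days alone.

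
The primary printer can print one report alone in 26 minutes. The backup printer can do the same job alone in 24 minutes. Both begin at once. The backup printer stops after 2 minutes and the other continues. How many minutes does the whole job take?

143/6 minutes

In the first 2 minutes the combined rate is 25/312, so 25/156 of the job is done, leaving 131/156.
After the backup printer leaves the rate is 1/26 per minute; the remaining 131/156 takes 131/6 minutes.
Total = 2 + 131/6 = 143/6 minutes.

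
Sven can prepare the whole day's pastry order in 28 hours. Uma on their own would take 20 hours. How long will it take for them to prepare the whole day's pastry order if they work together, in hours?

35/3 hours

Combined rate: 1/28 + 1/20 = (5 + 7)/140 = 12/140 = 3/35 per hour.
Time = 1 ÷ (3/35) = 35/3 hours.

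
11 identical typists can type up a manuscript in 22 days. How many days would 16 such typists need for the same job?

121/8 days

Total work is 11·22 = 242 typist-days.
With 16 typists: 242/16 = 121/8 days.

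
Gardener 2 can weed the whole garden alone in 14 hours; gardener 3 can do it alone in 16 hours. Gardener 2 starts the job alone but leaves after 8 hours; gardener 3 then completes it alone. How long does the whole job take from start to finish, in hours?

In 8 hours gardener 2 does 8/14 = 4/7 of the job, leaving 3/7.
Gardener 3 works at 1/16 per hour, so finishing takes 3/7 ÷ 1/16 = 48/7 hours.
Total time = 8 + 48/7 = 104/7 hours.

104/7 hours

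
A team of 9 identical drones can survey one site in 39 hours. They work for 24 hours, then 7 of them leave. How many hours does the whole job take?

183/2 hours

One drone does 1/351 of the job per hour.
After 24 hours with 9 drones, 8/13 is done (5/13 left).
With 2 drones the rate is 2/351, so the rest takes 5/13 ÷ 2/351 = 135/2 hours.
Total = 24 + 135/2 = 183/2 hours.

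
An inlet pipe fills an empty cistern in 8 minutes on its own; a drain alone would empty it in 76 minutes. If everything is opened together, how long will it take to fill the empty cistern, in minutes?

152/17 minutes

Net rate = 1/8 − 1/76 = (19 − 2)/152 = 17/152 per minute.
Filling time = 1 ÷ (17/152) = 152/17 minutes.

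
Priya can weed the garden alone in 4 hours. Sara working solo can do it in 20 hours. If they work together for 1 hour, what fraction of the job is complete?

3/10

Combined rate: 1/4 + 1/20 = (5 + 1)/20 = 6/20 = 3/10 per hour.
In 1 hour they complete 1·3/10 = 3/10 of the job.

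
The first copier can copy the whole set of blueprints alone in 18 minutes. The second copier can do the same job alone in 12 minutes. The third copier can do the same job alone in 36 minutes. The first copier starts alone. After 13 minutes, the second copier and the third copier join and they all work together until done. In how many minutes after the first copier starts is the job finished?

44/3 minutes

In the first 13 minutes the first copier alone does 13/18 of the job, leaving 5/18.
Once everyone is working, combined rate: 1/18 + 1/12 + 1/36 = (2 + 3 + 1)/36 = 6/36 = 1/6 per minute.
Remaining 5/18 at 1/6 per minute takes 5/3 minutes.
Total from the start = 13 + 5/3 = 44/3 minutes.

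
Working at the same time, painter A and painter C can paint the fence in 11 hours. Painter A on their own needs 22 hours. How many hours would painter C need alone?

22 hours

Combined rate is 1/11 per hour.
Known contribution: 1/22 per hour.
So painter C's rate is 1/11 − 1/22 = 1/22, meaning 22 hours alone.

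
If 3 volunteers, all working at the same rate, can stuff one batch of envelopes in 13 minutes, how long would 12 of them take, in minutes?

Total work is 3·13 = 39 volunteer-minutes.
With 12 volunteers: 39/12 = 13/4 minutes.

13/4 minutes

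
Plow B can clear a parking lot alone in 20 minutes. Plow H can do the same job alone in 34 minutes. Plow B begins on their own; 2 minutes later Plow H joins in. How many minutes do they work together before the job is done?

34/3 minutes

In the first 2 minutes Plow B alone does 2/20 = 1/10 of the job, leaving 9/10.
Once everyone is working, combined rate: 1/20 + 1/34 = (17 + 10)/340 = 27/340 per minute.
Remaining 9/10 at 27/340 per minute takes 34/3 minutes.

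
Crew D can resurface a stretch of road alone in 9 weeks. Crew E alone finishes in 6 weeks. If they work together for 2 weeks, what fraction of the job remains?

4/9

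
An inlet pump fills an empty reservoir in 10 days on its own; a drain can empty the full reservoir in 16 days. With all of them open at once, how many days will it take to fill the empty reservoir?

Net rate = 1/10 − 1/16 = (8 − 5)/80 = 3/80 per day.
Filling time = 1 ÷ (3/80) = 80/3 days.

80/3 days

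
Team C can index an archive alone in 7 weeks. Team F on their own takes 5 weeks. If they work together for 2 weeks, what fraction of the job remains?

11/35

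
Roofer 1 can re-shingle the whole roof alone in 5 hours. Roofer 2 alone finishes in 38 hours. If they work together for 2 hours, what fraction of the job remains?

Combined rate: 1/5 + 1/38 = (38 + 5)/190 = 43/190 per hour.
In 2 hours they complete 2·43/190 = 43/95 of the job.
So 52/95 remains.

52/95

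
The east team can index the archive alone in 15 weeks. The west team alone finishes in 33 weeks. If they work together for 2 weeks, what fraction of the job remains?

Combined rate: 1/15 + 1/33 = (11 + 5)/165 = 16/165 per week.
In 2 weeks they complete 2·16/165 = 32/165 of the job.
So 133/165 remains.

133/165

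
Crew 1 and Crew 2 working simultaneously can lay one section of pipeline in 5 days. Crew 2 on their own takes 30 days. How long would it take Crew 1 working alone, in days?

6 days

Combined rate is 1/5 per day.
Known contribution: 1/30 per day.
So Crew 1's rate is 1/5 − 1/30 = 1/6, meaning 6 days alone.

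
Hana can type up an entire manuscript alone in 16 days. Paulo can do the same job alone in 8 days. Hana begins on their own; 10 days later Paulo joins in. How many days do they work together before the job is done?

2 days

In the first 10 days Hana alone does 10/16 = 5/8 of the job, leaving 3/8.
Once everyone is working, combined rate: 1/16 + 1/8 = (1 + 2)/16 = 3/16 per day.
Remaining 3/8 at 3/16 per day takes 2 days.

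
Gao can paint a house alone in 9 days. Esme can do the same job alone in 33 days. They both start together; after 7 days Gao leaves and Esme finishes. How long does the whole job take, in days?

22/3 days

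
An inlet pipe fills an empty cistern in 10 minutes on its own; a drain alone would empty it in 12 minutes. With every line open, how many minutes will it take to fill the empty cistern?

Net rate = 1/10 − 1/12 = (6 − 5)/60 = 1/60 per minute.
Filling time = 1 ÷ (1/60) = 60 minutes.

60 minutes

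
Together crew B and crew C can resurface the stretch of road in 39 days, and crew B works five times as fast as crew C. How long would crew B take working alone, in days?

234/5 days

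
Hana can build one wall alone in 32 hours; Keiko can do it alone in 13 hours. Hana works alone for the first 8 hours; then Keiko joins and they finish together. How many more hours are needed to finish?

In 8 hours Hana does 8/32 = 1/4 of the job, leaving 3/4.
Hana and Keiko together work at 45/416 per hour, so finishing takes 3/4 ÷ 45/416 = 104/15 hours.

104/15 hours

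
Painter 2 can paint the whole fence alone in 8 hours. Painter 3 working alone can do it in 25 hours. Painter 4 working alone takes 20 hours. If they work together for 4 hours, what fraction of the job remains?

7/50

Combined rate: 1/8 + 1/25 + 1/20 = (25 + 8 + 10)/200 = 43/200 per hour.
In 4 hours they complete 4·43/200 = 43/50 of the job.
So 7/50 remains.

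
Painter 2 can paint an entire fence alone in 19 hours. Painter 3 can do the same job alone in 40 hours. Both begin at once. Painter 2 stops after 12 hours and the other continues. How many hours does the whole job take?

280/19 hours

In the first 12 hours the combined rate is 59/760, so 177/190 of the job is done, leaving 13/190.
After Painter 2 leaves the rate is 1/40 per hour; the remaining 13/190 takes 52/19 hours.
Total = 12 + 52/19 = 280/19 hours.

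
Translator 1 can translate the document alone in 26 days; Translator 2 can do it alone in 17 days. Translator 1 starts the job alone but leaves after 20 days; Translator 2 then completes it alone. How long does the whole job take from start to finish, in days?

In 20 days Translator 1 does 20/26 = 10/13 of the job, leaving 3/13.
Translator 2 works at 1/17 per day, so finishing takes 3/13 ÷ 1/17 = 51/13 days.
Total time = 20 + 51/13 = 311/13 days.

311/13 days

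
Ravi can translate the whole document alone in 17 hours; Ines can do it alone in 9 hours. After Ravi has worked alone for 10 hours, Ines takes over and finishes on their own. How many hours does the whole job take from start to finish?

233/17 hours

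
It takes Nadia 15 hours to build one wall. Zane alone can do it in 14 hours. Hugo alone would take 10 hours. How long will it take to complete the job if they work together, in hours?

21/5 hours

Combined rate: 1/15 + 1/14 + 1/10 = (14 + 15 + 21)/210 = 50/210 = 5/21 per hour.
Time = 1 ÷ (5/21) = 21/5 hours.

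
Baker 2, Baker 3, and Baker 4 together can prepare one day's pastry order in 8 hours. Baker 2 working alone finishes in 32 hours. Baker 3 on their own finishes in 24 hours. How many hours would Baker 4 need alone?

96/5 hours

Combined rate is 1/8 per hour.
Known contribution: 1/32 + 1/24 = (3 + 4)/96 = 7/96 per hour.
So Baker 4's rate is 1/8 − 7/96 = 5/96, meaning 96/5 hours alone.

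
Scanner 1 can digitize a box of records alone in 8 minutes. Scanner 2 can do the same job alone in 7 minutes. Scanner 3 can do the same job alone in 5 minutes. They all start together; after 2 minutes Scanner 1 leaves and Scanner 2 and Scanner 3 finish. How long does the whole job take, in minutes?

35/16 minutes

In the first 2 minutes the combined rate is 131/280, so 131/140 of the job is done, leaving 9/140.
After Scanner 1 leaves the rate is 12/35 per minute; the remaining 9/140 takes 3/16 minutes.
Total = 2 + 3/16 = 35/16 minutes.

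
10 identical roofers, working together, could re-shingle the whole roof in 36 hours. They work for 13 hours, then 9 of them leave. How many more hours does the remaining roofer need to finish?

230 hours

One roofer does 1/360 of the job per hour.
After 13 hours with 10 roofers, 13/36 is done (23/36 left).
With 1 roofer the rate is 1/360, so the rest takes 23/36 ÷ 1/360 = 230 hours.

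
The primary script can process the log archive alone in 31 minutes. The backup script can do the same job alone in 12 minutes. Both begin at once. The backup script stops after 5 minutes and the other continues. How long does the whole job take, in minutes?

In the first 5 minutes the combined rate is 43/372, so 215/372 of the job is done, leaving 157/372.
After the backup script leaves the rate is 1/31 per minute; the remaining 157/372 takes 157/12 minutes.
Total = 5 + 157/12 = 217/12 minutes.

217/12 minutes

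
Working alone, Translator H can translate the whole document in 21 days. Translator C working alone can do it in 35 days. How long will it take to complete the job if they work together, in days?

105/8 days

With two workers the combined time is the product over the sum: 21·35/(21+35) = 735/56 = 105/8 days.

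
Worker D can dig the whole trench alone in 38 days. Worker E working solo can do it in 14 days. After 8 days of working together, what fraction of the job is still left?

29/133

Combined rate: 1/38 + 1/14 = (7 + 19)/266 = 26/266 = 13/133 per day.
In 8 days they complete 8·13/133 = 104/133 of the job.
So 29/133 remains.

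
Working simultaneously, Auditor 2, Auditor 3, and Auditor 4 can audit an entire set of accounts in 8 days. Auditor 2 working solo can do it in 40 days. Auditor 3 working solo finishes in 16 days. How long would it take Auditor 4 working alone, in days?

Combined rate is 1/8 per day.
Known contribution: 1/40 + 1/16 = (2 + 5)/80 = 7/80 per day.
So Auditor 4's rate is 1/8 − 7/80 = 3/80, meaning 80/3 days alone.

80/3 days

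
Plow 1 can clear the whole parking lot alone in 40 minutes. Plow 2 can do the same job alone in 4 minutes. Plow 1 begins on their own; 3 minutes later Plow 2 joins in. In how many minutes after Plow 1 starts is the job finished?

70/11 minutes

In the first 3 minutes Plow 1 alone does 3/40 of the job, leaving 37/40.
Once everyone is working, combined rate: 1/40 + 1/4 = (1 + 10)/40 = 11/40 per minute.
Remaining 37/40 at 11/40 per minute takes 37/11 minutes.
Total from the start = 3 + 37/11 = 70/11 minutes.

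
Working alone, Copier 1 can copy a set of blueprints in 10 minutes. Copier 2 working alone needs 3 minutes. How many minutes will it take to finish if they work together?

With two workers the combined time is the product over the sum: 10·3/(10+3) = 30/13 minutes.

30/13 minutes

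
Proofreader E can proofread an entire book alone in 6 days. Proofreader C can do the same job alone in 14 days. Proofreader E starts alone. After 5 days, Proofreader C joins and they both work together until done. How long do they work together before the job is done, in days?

7/10 days

In the first 5 days Proofreader E alone does 5/6 of the job, leaving 1/6.
Once everyone is working, combined rate: 1/6 + 1/14 = (7 + 3)/42 = 10/42 = 5/21 per day.
Remaining 1/6 at 5/21 per day takes 7/10 days.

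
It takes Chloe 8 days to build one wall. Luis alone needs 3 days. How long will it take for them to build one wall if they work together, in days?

24/11 days

With two workers the combined time is the product over the sum: 8·3/(8+3) = 24/11 days.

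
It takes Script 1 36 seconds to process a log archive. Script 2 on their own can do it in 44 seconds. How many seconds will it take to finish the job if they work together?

With two workers the combined time is the product over the sum: 36·44/(36+44) = 1584/80 = 99/5 seconds.

99/5 seconds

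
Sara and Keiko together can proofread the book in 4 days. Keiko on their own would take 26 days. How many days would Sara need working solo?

Combined rate is 1/4 per day.
Known contribution: 1/26 per day.
So Sara's rate is 1/4 − 1/26 = 11/52, meaning 52/11 days alone.

52/11 days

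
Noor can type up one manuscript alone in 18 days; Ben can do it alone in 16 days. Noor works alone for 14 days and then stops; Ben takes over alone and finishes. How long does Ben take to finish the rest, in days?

32/9 days

In 14 days Noor does 14/18 = 7/9 of the job, leaving 2/9.
Ben works at 1/16 per day, so finishing takes 2/9 ÷ 1/16 = 32/9 days.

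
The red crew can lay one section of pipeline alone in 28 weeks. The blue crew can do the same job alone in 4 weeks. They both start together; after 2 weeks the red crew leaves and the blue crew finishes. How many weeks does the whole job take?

26/7 weeks

In the first 2 weeks the combined rate is 2/7, so 4/7 of the job is done, leaving 3/7.
After the red crew leaves the rate is 1/4 per week; the remaining 3/7 takes 12/7 weeks.
Total = 2 + 12/7 = 26/7 weeks.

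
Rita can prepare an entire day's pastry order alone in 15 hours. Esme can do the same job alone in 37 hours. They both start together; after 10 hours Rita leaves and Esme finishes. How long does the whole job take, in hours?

In the first 10 hours the combined rate is 52/555, so 104/111 of the job is done, leaving 7/111.
After Rita leaves the rate is 1/37 per hour; the remaining 7/111 takes 7/3 hours.
Total = 10 + 7/3 = 37/3 hours.

37/3 hours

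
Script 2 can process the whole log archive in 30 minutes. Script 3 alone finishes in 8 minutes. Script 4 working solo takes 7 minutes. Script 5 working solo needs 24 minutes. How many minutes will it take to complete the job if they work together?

35/12 minutes

Combined rate: 1/30 + 1/8 + 1/7 + 1/24 = (28 + 105 + 120 + 35)/840 = 288/840 = 12/35 per minute.
Time = 1 ÷ (12/35) = 35/12 minutes.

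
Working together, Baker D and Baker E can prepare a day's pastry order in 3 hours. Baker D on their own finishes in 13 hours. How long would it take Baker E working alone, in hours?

Combined rate is 1/3 per hour.
Known contribution: 1/13 per hour.
So Baker E's rate is 1/3 − 1/13 = 10/39, meaning 39/10 hours alone.

39/10 hours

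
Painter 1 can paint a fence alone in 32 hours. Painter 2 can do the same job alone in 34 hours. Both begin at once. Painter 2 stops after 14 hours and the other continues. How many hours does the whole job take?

320/17 hours

In the first 14 hours the combined rate is 33/544, so 231/272 of the job is done, leaving 41/272.
After painter 2 leaves the rate is 1/32 per hour; the remaining 41/272 takes 82/17 hours.
Total = 14 + 82/17 = 320/17 hours.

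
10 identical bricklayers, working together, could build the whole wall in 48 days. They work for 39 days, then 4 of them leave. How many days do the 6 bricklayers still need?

15 days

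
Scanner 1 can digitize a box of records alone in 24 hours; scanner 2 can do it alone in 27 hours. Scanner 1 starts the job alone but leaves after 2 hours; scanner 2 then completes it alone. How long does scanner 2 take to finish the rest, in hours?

99/4 hours

In 2 hours scanner 1 does 2/24 = 1/12 of the job, leaving 11/12.
Scanner 2 works at 1/27 per hour, so finishing takes 11/12 ÷ 1/27 = 99/4 hours.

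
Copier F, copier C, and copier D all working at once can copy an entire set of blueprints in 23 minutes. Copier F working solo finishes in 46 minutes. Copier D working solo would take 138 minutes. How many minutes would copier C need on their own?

Combined rate is 1/23 per minute.
Known contribution: 1/46 + 1/138 = (3 + 1)/138 = 4/138 = 2/69 per minute.
So copier C's rate is 1/23 − 2/69 = 1/69, meaning 69 minutes alone.

69 minutes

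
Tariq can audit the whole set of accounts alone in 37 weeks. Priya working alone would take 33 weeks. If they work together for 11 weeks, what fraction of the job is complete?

70/111

Combined rate: 1/37 + 1/33 = (33 + 37)/1221 = 70/1221 per week.
In 11 weeks they complete 11·70/1221 = 70/111 of the job.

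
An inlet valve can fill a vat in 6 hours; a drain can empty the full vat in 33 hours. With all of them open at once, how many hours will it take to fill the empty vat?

Net rate = 1/6 − 1/33 = (11 − 2)/66 = 9/66 = 3/22 per hour.
Filling time = 1 ÷ (3/22) = 22/3 hours.

22/3 hours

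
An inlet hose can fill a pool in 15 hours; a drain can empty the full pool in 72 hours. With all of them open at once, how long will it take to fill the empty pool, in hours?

Net rate = 1/15 − 1/72 = (24 − 5)/360 = 19/360 per hour.
Filling time = 1 ÷ (19/360) = 360/19 hours.

360/19 hours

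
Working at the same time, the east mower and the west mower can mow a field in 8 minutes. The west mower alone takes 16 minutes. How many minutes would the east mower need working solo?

16 minutes

Combined rate is 1/8 per minute.
Known contribution: 1/16 per minute.
So the east mower's rate is 1/8 − 1/16 = 1/16, meaning 16 minutes alone.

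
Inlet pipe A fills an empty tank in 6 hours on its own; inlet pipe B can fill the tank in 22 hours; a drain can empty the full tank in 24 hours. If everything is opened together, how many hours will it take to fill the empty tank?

Net rate = 1/6 + 1/22 − 1/24 = (44 + 12 − 11)/264 = 45/264 = 15/88 per hour.
Filling time = 1 ÷ (15/88) = 88/15 hours.

88/15 hours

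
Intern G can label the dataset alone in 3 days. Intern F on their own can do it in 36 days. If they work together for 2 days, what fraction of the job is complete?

13/18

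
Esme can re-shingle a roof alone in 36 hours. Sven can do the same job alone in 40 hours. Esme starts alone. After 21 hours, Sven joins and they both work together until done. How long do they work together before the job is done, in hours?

In the first 21 hours Esme alone does 21/36 = 7/12 of the job, leaving 5/12.
Once everyone is working, combined rate: 1/36 + 1/40 = (10 + 9)/360 = 19/360 per hour.
Remaining 5/12 at 19/360 per hour takes 150/19 hours.

150/19 hours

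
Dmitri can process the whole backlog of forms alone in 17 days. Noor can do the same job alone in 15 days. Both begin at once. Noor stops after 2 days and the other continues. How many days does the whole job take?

221/15 days

In the first 2 days the combined rate is 32/255, so 64/255 of the job is done, leaving 191/255.
After Noor leaves the rate is 1/17 per day; the remaining 191/255 takes 191/15 days.
Total = 2 + 191/15 = 221/15 days.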